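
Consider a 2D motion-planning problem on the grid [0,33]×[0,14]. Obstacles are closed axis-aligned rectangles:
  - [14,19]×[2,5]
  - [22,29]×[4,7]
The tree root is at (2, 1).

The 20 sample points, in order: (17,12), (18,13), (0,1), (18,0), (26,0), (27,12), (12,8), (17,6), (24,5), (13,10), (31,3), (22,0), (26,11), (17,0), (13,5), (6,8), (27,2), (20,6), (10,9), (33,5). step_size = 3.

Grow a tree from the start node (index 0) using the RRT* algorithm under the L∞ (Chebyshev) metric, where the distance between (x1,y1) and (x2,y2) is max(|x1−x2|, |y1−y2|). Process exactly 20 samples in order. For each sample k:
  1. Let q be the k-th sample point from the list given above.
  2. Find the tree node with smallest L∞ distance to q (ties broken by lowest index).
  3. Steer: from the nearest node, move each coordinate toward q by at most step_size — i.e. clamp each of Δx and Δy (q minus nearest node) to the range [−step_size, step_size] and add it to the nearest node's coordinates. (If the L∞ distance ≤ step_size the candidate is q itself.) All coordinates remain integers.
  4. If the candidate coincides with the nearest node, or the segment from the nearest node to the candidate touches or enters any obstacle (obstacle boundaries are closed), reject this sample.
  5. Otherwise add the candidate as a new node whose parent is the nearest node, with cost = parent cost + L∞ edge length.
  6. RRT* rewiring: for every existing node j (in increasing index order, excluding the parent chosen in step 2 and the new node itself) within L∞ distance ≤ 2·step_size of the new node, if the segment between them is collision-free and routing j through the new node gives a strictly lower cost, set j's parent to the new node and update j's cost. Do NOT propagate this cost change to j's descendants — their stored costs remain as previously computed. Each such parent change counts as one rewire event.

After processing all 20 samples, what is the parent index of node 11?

1. q=(17,12) nearest=0 d=15 new=(5,4) → add node 1 parent=0 cost=3
2. q=(18,13) nearest=1 d=13 new=(8,7) → add node 2 parent=1 cost=6
3. q=(0,1) nearest=0 d=2 new=(0,1) → add node 3 parent=0 cost=2
4. q=(18,0) nearest=2 d=10 new=(11,4) → add node 4 parent=2 cost=9
5. q=(26,0) nearest=4 d=15 new=(14,1) → add node 5 parent=4 cost=12
6. q=(27,12) nearest=5 d=13 new=(17,4) → blocked by [14,19]×[2,5], reject
7. q=(12,8) nearest=2 d=4 new=(11,8) → add node 6 parent=2 cost=9
8. q=(17,6) nearest=5 d=5 new=(17,4) → blocked by [14,19]×[2,5], reject
9. q=(24,5) nearest=5 d=10 new=(17,4) → blocked by [14,19]×[2,5], reject
10. q=(13,10) nearest=6 d=2 new=(13,10) → add node 7 parent=6 cost=11
11. q=(31,3) nearest=5 d=17 new=(17,3) → blocked by [14,19]×[2,5], reject
12. q=(22,0) nearest=5 d=8 new=(17,0) → add node 8 parent=5 cost=15
13. q=(26,11) nearest=8 d=11 new=(20,3) → blocked by [14,19]×[2,5], reject
14. q=(17,0) nearest=8 d=0 → coincident, reject
15. q=(13,5) nearest=4 d=2 new=(13,5) → add node 9 parent=4 cost=11
16. q=(6,8) nearest=2 d=2 new=(6,8) → add node 10 parent=2 cost=8
17. q=(27,2) nearest=8 d=10 new=(20,2) → add node 11 parent=8 cost=18
18. q=(20,6) nearest=11 d=4 new=(20,5) → add node 12 parent=11 cost=21
19. q=(10,9) nearest=6 d=1 new=(10,9) → add node 13 parent=6 cost=10
20. q=(33,5) nearest=11 d=13 new=(23,5) → blocked by [22,29]×[4,7], reject

Parent of node 11: 8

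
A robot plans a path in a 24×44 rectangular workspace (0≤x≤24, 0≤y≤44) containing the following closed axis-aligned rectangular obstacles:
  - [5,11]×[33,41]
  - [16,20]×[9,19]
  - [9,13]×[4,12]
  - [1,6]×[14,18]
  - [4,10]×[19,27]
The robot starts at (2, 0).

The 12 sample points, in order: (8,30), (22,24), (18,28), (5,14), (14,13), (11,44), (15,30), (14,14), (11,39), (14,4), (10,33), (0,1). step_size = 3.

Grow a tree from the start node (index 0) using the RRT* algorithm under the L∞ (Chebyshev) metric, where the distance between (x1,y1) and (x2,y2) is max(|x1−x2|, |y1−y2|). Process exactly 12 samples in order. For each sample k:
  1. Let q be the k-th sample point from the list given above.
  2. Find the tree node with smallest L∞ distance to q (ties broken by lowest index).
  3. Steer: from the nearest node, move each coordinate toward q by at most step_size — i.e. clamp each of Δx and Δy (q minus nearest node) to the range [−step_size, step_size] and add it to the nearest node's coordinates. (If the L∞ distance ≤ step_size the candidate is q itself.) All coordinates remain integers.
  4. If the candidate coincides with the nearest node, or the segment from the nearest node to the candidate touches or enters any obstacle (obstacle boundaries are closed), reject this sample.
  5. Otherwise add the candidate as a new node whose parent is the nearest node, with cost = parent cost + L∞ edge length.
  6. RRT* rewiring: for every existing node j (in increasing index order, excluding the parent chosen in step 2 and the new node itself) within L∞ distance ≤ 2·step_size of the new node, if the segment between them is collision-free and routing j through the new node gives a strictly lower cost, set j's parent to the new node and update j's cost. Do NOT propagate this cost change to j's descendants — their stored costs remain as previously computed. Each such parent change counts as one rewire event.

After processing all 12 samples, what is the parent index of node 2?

Parent of node 2: 1

1. q=(8,30) nearest=0 d=30 new=(5,3) → add node 1 parent=0 cost=3
2. q=(22,24) nearest=1 d=21 new=(8,6) → add node 2 parent=1 cost=6
3. q=(18,28) nearest=2 d=22 new=(11,9) → blocked by [9,13]×[4,12], reject
4. q=(5,14) nearest=2 d=8 new=(5,9) → add node 3 parent=2 cost=9
5. q=(14,13) nearest=2 d=7 new=(11,9) → blocked by [9,13]×[4,12], reject
6. q=(11,44) nearest=3 d=35 new=(8,12) → add node 4 parent=3 cost=12
7. q=(15,30) nearest=4 d=18 new=(11,15) → add node 5 parent=4 cost=15
8. q=(14,14) nearest=5 d=3 new=(14,14) → add node 6 parent=5 cost=18
9. q=(11,39) nearest=5 d=24 new=(11,18) → add node 7 parent=5 cost=18
10. q=(14,4) nearest=2 d=6 new=(11,4) → blocked by [9,13]×[4,12], reject
11. q=(10,33) nearest=7 d=15 new=(10,21) → blocked by [4,10]×[19,27], reject
12. q=(0,1) nearest=0 d=2 new=(0,1) → add node 8 parent=0 cost=2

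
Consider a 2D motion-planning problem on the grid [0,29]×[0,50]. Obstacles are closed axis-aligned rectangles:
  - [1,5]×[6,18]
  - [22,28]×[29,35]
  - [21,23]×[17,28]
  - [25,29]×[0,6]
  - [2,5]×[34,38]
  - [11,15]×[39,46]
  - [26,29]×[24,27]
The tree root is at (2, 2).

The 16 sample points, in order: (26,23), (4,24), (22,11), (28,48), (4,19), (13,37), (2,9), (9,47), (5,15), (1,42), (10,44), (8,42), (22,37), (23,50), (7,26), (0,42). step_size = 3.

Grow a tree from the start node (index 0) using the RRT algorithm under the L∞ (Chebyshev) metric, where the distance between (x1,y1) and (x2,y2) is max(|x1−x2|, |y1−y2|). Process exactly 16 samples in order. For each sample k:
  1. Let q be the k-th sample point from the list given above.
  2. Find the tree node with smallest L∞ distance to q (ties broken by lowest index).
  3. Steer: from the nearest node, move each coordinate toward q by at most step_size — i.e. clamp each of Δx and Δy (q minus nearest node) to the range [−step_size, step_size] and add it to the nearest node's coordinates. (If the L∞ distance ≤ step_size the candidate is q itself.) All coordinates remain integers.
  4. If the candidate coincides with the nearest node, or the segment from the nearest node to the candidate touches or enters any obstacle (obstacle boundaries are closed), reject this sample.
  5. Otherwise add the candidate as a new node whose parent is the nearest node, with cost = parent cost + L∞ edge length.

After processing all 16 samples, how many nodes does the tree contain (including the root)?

1. q=(26,23) nearest=0 d=24 new=(5,5) → add node 1 parent=0 cost=3
2. q=(4,24) nearest=1 d=19 new=(4,8) → blocked by [1,5]×[6,18], reject
3. q=(22,11) nearest=1 d=17 new=(8,8) → add node 2 parent=1 cost=6
4. q=(28,48) nearest=2 d=40 new=(11,11) → add node 3 parent=2 cost=9
5. q=(4,19) nearest=3 d=8 new=(8,14) → add node 4 parent=3 cost=12
6. q=(13,37) nearest=4 d=23 new=(11,17) → add node 5 parent=4 cost=15
7. q=(2,9) nearest=1 d=4 new=(2,8) → blocked by [1,5]×[6,18], reject
8. q=(9,47) nearest=5 d=30 new=(9,20) → add node 6 parent=5 cost=18
9. q=(5,15) nearest=4 d=3 new=(5,15) → blocked by [1,5]×[6,18], reject
10. q=(1,42) nearest=6 d=22 new=(6,23) → add node 7 parent=6 cost=21
11. q=(10,44) nearest=7 d=21 new=(9,26) → add node 8 parent=7 cost=24
12. q=(8,42) nearest=8 d=16 new=(8,29) → add node 9 parent=8 cost=27
13. q=(22,37) nearest=8 d=13 new=(12,29) → add node 10 parent=8 cost=27
14. q=(23,50) nearest=9 d=21 new=(11,32) → add node 11 parent=9 cost=30
15. q=(7,26) nearest=8 d=2 new=(7,26) → add node 12 parent=8 cost=26
16. q=(0,42) nearest=11 d=11 new=(8,35) → add node 13 parent=11 cost=33

Node count: 14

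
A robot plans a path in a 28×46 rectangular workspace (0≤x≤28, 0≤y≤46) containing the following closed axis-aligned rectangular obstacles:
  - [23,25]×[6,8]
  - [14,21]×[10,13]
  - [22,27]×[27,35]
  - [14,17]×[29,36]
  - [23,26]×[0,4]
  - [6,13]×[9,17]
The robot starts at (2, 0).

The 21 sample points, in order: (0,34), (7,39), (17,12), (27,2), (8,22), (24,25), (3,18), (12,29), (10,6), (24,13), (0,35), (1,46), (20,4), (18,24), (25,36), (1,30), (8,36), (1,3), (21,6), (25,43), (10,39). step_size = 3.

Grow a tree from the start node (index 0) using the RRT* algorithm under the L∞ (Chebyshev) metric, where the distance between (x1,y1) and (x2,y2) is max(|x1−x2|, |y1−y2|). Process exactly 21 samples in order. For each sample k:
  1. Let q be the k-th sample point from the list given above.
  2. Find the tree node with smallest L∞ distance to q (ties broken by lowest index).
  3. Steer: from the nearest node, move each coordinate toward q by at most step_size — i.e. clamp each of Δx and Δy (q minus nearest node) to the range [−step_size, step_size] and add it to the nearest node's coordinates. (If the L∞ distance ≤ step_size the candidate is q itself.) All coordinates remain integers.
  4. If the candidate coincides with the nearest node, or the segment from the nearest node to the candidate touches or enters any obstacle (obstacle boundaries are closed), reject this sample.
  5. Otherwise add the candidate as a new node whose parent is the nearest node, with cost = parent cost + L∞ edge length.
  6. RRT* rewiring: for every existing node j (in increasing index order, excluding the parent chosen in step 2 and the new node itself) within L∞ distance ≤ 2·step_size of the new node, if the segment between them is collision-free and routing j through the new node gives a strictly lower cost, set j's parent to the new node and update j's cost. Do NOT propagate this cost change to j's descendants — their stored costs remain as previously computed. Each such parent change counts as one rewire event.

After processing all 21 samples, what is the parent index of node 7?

Parent of node 7: 6

1. q=(0,34) nearest=0 d=34 new=(0,3) → add node 1 parent=0 cost=3
2. q=(7,39) nearest=1 d=36 new=(3,6) → add node 2 parent=1 cost=6
3. q=(17,12) nearest=2 d=14 new=(6,9) → blocked by [6,13]×[9,17], reject
4. q=(27,2) nearest=2 d=24 new=(6,3) → add node 3 parent=2 cost=9
5. q=(8,22) nearest=2 d=16 new=(6,9) → blocked by [6,13]×[9,17], reject
6. q=(24,25) nearest=2 d=21 new=(6,9) → blocked by [6,13]×[9,17], reject
7. q=(3,18) nearest=2 d=12 new=(3,9) → add node 4 parent=2 cost=9
8. q=(12,29) nearest=4 d=20 new=(6,12) → blocked by [6,13]×[9,17], reject
9. q=(10,6) nearest=3 d=4 new=(9,6) → add node 5 parent=3 cost=12
10. q=(24,13) nearest=5 d=15 new=(12,9) → blocked by [6,13]×[9,17], reject
11. q=(0,35) nearest=4 d=26 new=(0,12) → add node 6 parent=4 cost=12
12. q=(1,46) nearest=6 d=34 new=(1,15) → add node 7 parent=6 cost=15
13. q=(20,4) nearest=5 d=11 new=(12,4) → add node 8 parent=5 cost=15
14. q=(18,24) nearest=4 d=15 new=(6,12) → blocked by [6,13]×[9,17], reject
15. q=(25,36) nearest=7 d=24 new=(4,18) → add node 9 parent=7 cost=18
16. q=(1,30) nearest=9 d=12 new=(1,21) → add node 10 parent=9 cost=21
17. q=(8,36) nearest=10 d=15 new=(4,24) → add node 11 parent=10 cost=24
18. q=(1,3) nearest=1 d=1 new=(1,3) → add node 12 parent=1 cost=4
19. q=(21,6) nearest=8 d=9 new=(15,6) → add node 13 parent=8 cost=18
20. q=(25,43) nearest=11 d=21 new=(7,27) → add node 14 parent=11 cost=27
21. q=(10,39) nearest=14 d=12 new=(10,30) → add node 15 parent=14 cost=30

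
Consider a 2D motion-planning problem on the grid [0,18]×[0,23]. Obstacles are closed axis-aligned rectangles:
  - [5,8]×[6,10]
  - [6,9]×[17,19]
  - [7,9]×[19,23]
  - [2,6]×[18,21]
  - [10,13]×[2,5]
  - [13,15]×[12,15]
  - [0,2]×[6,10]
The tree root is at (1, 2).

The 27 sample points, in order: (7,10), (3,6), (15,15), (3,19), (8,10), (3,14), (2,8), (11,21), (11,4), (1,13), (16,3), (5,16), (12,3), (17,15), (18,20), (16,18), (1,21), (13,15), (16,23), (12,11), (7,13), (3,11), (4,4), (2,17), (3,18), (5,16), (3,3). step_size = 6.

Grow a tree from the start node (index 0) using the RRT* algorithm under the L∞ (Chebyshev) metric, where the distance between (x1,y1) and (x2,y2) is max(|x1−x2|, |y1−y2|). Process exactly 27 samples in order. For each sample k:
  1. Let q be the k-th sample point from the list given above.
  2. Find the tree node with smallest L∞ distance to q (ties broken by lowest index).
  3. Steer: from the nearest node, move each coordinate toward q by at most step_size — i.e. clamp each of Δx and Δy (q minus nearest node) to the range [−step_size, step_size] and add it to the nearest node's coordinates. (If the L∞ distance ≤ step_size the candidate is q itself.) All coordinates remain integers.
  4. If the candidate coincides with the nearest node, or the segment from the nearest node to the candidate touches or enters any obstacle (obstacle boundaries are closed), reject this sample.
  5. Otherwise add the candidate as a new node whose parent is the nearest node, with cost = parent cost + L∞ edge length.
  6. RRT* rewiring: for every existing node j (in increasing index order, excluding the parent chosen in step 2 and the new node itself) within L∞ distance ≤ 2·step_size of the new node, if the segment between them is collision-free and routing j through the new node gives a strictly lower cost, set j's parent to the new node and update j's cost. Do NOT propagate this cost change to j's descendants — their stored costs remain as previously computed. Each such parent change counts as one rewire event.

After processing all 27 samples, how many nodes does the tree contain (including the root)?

1. q=(7,10) nearest=0 d=8 new=(7,8) → blocked by [5,8]×[6,10], reject
2. q=(3,6) nearest=0 d=4 new=(3,6) → add node 1 parent=0 cost=4
3. q=(15,15) nearest=1 d=12 new=(9,12) → blocked by [5,8]×[6,10], reject
4. q=(3,19) nearest=1 d=13 new=(3,12) → add node 2 parent=1 cost=10
5. q=(8,10) nearest=1 d=5 new=(8,10) → blocked by [5,8]×[6,10], reject
6. q=(3,14) nearest=2 d=2 new=(3,14) → add node 3 parent=2 cost=12
7. q=(2,8) nearest=1 d=2 new=(2,8) → blocked by [0,2]×[6,10], reject
8. q=(11,21) nearest=3 d=8 new=(9,20) → blocked by [6,9]×[17,19], reject
9. q=(11,4) nearest=1 d=8 new=(9,4) → add node 4 parent=1 cost=10
10. q=(1,13) nearest=2 d=2 new=(1,13) → add node 5 parent=2 cost=12
11. q=(16,3) nearest=4 d=7 new=(15,3) → blocked by [10,13]×[2,5], reject
12. q=(5,16) nearest=3 d=2 new=(5,16) → add node 6 parent=3 cost=14
13. q=(12,3) nearest=4 d=3 new=(12,3) → blocked by [10,13]×[2,5], reject
14. q=(17,15) nearest=4 d=11 new=(15,10) → blocked by [10,13]×[2,5], reject
15. q=(18,20) nearest=6 d=13 new=(11,20) → blocked by [6,9]×[17,19], reject
16. q=(16,18) nearest=6 d=11 new=(11,18) → blocked by [6,9]×[17,19], reject
17. q=(1,21) nearest=6 d=5 new=(1,21) → blocked by [2,6]×[18,21], reject
18. q=(13,15) nearest=6 d=8 new=(11,15) → add node 7 parent=6 cost=20
19. q=(16,23) nearest=7 d=8 new=(16,21) → add node 8 parent=7 cost=26
20. q=(12,11) nearest=7 d=4 new=(12,11) → add node 9 parent=7 cost=24
21. q=(7,13) nearest=6 d=3 new=(7,13) → add node 10 parent=6 cost=17; rewire 9→10 (22<24)
22. q=(3,11) nearest=2 d=1 new=(3,11) → add node 11 parent=2 cost=11; rewire 7→11 (19<20); rewire 9→11 (20<22); rewire 10→11 (15<17)
23. q=(4,4) nearest=1 d=2 new=(4,4) → add node 12 parent=1 cost=6
24. q=(2,17) nearest=3 d=3 new=(2,17) → add node 13 parent=3 cost=15
25. q=(3,18) nearest=13 d=1 new=(3,18) → blocked by [2,6]×[18,21], reject
26. q=(5,16) nearest=6 d=0 → coincident, reject
27. q=(3,3) nearest=12 d=1 new=(3,3) → add node 14 parent=12 cost=7

Node count: 15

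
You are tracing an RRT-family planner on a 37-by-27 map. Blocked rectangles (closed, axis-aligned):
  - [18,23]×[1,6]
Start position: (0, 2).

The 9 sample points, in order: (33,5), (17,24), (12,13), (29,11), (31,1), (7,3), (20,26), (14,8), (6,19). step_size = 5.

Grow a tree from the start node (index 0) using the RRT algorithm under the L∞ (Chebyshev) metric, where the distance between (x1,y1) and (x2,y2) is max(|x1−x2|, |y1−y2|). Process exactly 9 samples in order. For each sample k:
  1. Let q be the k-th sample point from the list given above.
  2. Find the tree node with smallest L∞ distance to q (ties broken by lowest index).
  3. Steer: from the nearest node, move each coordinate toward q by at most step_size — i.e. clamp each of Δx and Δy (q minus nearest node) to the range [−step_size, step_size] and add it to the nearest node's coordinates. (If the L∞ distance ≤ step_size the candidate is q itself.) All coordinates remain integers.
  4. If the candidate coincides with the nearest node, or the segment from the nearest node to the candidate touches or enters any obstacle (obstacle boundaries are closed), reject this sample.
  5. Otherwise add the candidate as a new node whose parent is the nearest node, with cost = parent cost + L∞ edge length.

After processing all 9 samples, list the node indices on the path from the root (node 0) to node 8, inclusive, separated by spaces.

1. q=(33,5) nearest=0 d=33 new=(5,5) → add node 1 parent=0 cost=5
2. q=(17,24) nearest=1 d=19 new=(10,10) → add node 2 parent=1 cost=10
3. q=(12,13) nearest=2 d=3 new=(12,13) → add node 3 parent=2 cost=13
4. q=(29,11) nearest=3 d=17 new=(17,11) → add node 4 parent=3 cost=18
5. q=(31,1) nearest=4 d=14 new=(22,6) → blocked by [18,23]×[1,6], reject
6. q=(7,3) nearest=1 d=2 new=(7,3) → add node 5 parent=1 cost=7
7. q=(20,26) nearest=3 d=13 new=(17,18) → add node 6 parent=3 cost=18
8. q=(14,8) nearest=4 d=3 new=(14,8) → add node 7 parent=4 cost=21
9. q=(6,19) nearest=3 d=6 new=(7,18) → add node 8 parent=3 cost=18

Path: 0 1 2 3 8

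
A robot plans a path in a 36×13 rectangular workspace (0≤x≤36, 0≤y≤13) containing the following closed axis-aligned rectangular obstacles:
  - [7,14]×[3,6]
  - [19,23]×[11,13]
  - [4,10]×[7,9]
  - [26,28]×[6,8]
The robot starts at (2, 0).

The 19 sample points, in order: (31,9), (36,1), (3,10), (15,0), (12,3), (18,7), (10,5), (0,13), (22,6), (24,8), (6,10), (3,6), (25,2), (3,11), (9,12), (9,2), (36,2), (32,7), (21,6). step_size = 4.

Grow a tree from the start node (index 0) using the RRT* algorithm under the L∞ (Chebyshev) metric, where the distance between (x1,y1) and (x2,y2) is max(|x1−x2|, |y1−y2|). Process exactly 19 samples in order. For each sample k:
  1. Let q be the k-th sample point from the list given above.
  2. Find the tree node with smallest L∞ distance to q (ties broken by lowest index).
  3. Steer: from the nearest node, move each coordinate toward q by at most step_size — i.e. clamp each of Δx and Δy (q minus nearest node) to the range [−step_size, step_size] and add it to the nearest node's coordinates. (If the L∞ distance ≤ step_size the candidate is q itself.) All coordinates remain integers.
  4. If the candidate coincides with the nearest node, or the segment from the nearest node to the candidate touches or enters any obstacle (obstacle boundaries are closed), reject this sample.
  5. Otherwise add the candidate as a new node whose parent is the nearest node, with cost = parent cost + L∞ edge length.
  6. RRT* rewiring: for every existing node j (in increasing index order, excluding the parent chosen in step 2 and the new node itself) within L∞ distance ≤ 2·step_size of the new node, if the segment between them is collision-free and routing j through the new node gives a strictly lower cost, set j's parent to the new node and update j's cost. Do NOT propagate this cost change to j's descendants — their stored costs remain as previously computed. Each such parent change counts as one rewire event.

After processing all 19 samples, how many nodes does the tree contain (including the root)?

Node count: 6

1. q=(31,9) nearest=0 d=29 new=(6,4) → add node 1 parent=0 cost=4
2. q=(36,1) nearest=1 d=30 new=(10,1) → blocked by [7,14]×[3,6], reject
3. q=(3,10) nearest=1 d=6 new=(3,8) → add node 2 parent=1 cost=8
4. q=(15,0) nearest=1 d=9 new=(10,0) → blocked by [7,14]×[3,6], reject
5. q=(12,3) nearest=1 d=6 new=(10,3) → blocked by [7,14]×[3,6], reject
6. q=(18,7) nearest=1 d=12 new=(10,7) → blocked by [7,14]×[3,6], reject
7. q=(10,5) nearest=1 d=4 new=(10,5) → blocked by [7,14]×[3,6], reject
8. q=(0,13) nearest=2 d=5 new=(0,12) → add node 3 parent=2 cost=12
9. q=(22,6) nearest=1 d=16 new=(10,6) → blocked by [7,14]×[3,6], reject
10. q=(24,8) nearest=1 d=18 new=(10,8) → blocked by [7,14]×[3,6], reject
11. q=(6,10) nearest=2 d=3 new=(6,10) → blocked by [4,10]×[7,9], reject
12. q=(3,6) nearest=2 d=2 new=(3,6) → add node 4 parent=2 cost=10
13. q=(25,2) nearest=1 d=19 new=(10,2) → blocked by [7,14]×[3,6], reject
14. q=(3,11) nearest=2 d=3 new=(3,11) → add node 5 parent=2 cost=11
15. q=(9,12) nearest=2 d=6 new=(7,12) → blocked by [4,10]×[7,9], reject
16. q=(9,2) nearest=1 d=3 new=(9,2) → blocked by [7,14]×[3,6], reject
17. q=(36,2) nearest=1 d=30 new=(10,2) → blocked by [7,14]×[3,6], reject
18. q=(32,7) nearest=1 d=26 new=(10,7) → blocked by [7,14]×[3,6], reject
19. q=(21,6) nearest=1 d=15 new=(10,6) → blocked by [7,14]×[3,6], reject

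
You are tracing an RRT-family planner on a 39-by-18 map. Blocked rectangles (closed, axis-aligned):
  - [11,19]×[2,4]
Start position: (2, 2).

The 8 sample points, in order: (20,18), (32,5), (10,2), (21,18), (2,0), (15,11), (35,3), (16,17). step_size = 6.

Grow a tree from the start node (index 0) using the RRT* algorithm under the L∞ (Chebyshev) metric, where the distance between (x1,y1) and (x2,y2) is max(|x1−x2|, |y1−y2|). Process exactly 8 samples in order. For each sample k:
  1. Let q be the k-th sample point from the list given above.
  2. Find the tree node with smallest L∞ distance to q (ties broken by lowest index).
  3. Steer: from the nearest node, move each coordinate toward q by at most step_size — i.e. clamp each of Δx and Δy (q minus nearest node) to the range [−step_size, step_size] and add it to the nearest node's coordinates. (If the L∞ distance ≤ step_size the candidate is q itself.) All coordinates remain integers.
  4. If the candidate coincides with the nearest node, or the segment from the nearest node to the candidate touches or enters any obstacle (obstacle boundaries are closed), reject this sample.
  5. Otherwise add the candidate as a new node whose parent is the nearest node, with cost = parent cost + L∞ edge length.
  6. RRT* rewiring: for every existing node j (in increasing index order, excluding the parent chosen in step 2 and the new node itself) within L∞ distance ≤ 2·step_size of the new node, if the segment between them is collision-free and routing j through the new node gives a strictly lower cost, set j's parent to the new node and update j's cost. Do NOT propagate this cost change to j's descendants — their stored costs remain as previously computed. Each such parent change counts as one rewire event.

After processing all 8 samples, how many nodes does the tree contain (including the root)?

Node count: 8

1. q=(20,18) nearest=0 d=18 new=(8,8) → add node 1 parent=0 cost=6
2. q=(32,5) nearest=1 d=24 new=(14,5) → add node 2 parent=1 cost=12
3. q=(10,2) nearest=2 d=4 new=(10,2) → blocked by [11,19]×[2,4], reject
4. q=(21,18) nearest=1 d=13 new=(14,14) → add node 3 parent=1 cost=12
5. q=(2,0) nearest=0 d=2 new=(2,0) → add node 4 parent=0 cost=2
6. q=(15,11) nearest=3 d=3 new=(15,11) → add node 5 parent=3 cost=15
7. q=(35,3) nearest=5 d=20 new=(21,5) → add node 6 parent=5 cost=21
8. q=(16,17) nearest=3 d=3 new=(16,17) → add node 7 parent=3 cost=15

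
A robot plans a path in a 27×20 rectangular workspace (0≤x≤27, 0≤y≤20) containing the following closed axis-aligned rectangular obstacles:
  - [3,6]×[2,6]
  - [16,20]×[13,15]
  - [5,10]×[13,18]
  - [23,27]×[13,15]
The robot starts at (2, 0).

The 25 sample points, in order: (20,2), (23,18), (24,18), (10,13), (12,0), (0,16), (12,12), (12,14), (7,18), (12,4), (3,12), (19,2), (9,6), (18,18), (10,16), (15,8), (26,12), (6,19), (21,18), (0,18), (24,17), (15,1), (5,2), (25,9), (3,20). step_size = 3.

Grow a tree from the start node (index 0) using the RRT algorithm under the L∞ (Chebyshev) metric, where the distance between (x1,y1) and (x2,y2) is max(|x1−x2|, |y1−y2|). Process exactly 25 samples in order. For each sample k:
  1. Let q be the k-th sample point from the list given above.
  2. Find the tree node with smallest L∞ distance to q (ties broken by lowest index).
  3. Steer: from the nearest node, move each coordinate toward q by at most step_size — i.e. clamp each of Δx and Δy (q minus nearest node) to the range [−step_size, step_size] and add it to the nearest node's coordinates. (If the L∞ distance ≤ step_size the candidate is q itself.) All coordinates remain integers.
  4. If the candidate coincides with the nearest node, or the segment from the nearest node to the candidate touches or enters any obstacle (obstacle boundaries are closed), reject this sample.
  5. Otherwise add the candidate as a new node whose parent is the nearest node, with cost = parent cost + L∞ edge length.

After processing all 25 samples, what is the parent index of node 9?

1. q=(20,2) nearest=0 d=18 new=(5,2) → blocked by [3,6]×[2,6], reject
2. q=(23,18) nearest=0 d=21 new=(5,3) → blocked by [3,6]×[2,6], reject
3. q=(24,18) nearest=0 d=22 new=(5,3) → blocked by [3,6]×[2,6], reject
4. q=(10,13) nearest=0 d=13 new=(5,3) → blocked by [3,6]×[2,6], reject
5. q=(12,0) nearest=0 d=10 new=(5,0) → add node 1 parent=0 cost=3
6. q=(0,16) nearest=0 d=16 new=(0,3) → add node 2 parent=0 cost=3
7. q=(12,12) nearest=0 d=12 new=(5,3) → blocked by [3,6]×[2,6], reject
8. q=(12,14) nearest=2 d=12 new=(3,6) → blocked by [3,6]×[2,6], reject
9. q=(7,18) nearest=2 d=15 new=(3,6) → blocked by [3,6]×[2,6], reject
10. q=(12,4) nearest=1 d=7 new=(8,3) → add node 3 parent=1 cost=6
11. q=(3,12) nearest=2 d=9 new=(3,6) → blocked by [3,6]×[2,6], reject
12. q=(19,2) nearest=3 d=11 new=(11,2) → add node 4 parent=3 cost=9
13. q=(9,6) nearest=3 d=3 new=(9,6) → add node 5 parent=3 cost=9
14. q=(18,18) nearest=5 d=12 new=(12,9) → add node 6 parent=5 cost=12
15. q=(10,16) nearest=6 d=7 new=(10,12) → add node 7 parent=6 cost=15
16. q=(15,8) nearest=6 d=3 new=(15,8) → add node 8 parent=6 cost=15
17. q=(26,12) nearest=8 d=11 new=(18,11) → add node 9 parent=8 cost=18
18. q=(6,19) nearest=7 d=7 new=(7,15) → blocked by [5,10]×[13,18], reject
19. q=(21,18) nearest=9 d=7 new=(21,14) → blocked by [16,20]×[13,15], reject
20. q=(0,18) nearest=7 d=10 new=(7,15) → blocked by [5,10]×[13,18], reject
21. q=(24,17) nearest=9 d=6 new=(21,14) → blocked by [16,20]×[13,15], reject
22. q=(15,1) nearest=4 d=4 new=(14,1) → add node 10 parent=4 cost=12
23. q=(5,2) nearest=1 d=2 new=(5,2) → blocked by [3,6]×[2,6], reject
24. q=(25,9) nearest=9 d=7 new=(21,9) → add node 11 parent=9 cost=21
25. q=(3,20) nearest=7 d=8 new=(7,15) → blocked by [5,10]×[13,18], reject

Parent of node 9: 8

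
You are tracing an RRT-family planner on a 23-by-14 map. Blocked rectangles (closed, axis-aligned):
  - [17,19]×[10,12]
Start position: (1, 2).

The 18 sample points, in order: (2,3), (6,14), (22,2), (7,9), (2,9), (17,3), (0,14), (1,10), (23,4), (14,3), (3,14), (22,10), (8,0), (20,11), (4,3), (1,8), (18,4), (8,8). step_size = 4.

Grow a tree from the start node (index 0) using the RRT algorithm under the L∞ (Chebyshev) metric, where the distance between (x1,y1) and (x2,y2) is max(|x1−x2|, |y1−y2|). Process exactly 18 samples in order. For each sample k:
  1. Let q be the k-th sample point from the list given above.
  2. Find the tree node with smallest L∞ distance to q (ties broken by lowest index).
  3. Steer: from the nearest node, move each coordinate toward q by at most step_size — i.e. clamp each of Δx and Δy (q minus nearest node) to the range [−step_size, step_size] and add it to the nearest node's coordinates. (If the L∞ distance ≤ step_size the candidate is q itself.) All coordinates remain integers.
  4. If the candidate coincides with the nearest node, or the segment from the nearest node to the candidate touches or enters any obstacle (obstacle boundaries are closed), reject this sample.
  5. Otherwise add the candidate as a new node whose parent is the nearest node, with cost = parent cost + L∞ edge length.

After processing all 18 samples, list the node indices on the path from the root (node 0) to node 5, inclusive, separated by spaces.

1. q=(2,3) nearest=0 d=1 new=(2,3) → add node 1 parent=0 cost=1
2. q=(6,14) nearest=1 d=11 new=(6,7) → add node 2 parent=1 cost=5
3. q=(22,2) nearest=2 d=16 new=(10,3) → add node 3 parent=2 cost=9
4. q=(7,9) nearest=2 d=2 new=(7,9) → add node 4 parent=2 cost=7
5. q=(2,9) nearest=2 d=4 new=(2,9) → add node 5 parent=2 cost=9
6. q=(17,3) nearest=3 d=7 new=(14,3) → add node 6 parent=3 cost=13
7. q=(0,14) nearest=5 d=5 new=(0,13) → add node 7 parent=5 cost=13
8. q=(1,10) nearest=5 d=1 new=(1,10) → add node 8 parent=5 cost=10
9. q=(23,4) nearest=6 d=9 new=(18,4) → add node 9 parent=6 cost=17
10. q=(14,3) nearest=6 d=0 → coincident, reject
11. q=(3,14) nearest=7 d=3 new=(3,14) → add node 10 parent=7 cost=16
12. q=(22,10) nearest=9 d=6 new=(22,8) → add node 11 parent=9 cost=21
13. q=(8,0) nearest=3 d=3 new=(8,0) → add node 12 parent=3 cost=12
14. q=(20,11) nearest=11 d=3 new=(20,11) → add node 13 parent=11 cost=24
15. q=(4,3) nearest=1 d=2 new=(4,3) → add node 14 parent=1 cost=3
16. q=(1,8) nearest=5 d=1 new=(1,8) → add node 15 parent=5 cost=10
17. q=(18,4) nearest=9 d=0 → coincident, reject
18. q=(8,8) nearest=4 d=1 new=(8,8) → add node 16 parent=4 cost=8

Path: 0 1 2 5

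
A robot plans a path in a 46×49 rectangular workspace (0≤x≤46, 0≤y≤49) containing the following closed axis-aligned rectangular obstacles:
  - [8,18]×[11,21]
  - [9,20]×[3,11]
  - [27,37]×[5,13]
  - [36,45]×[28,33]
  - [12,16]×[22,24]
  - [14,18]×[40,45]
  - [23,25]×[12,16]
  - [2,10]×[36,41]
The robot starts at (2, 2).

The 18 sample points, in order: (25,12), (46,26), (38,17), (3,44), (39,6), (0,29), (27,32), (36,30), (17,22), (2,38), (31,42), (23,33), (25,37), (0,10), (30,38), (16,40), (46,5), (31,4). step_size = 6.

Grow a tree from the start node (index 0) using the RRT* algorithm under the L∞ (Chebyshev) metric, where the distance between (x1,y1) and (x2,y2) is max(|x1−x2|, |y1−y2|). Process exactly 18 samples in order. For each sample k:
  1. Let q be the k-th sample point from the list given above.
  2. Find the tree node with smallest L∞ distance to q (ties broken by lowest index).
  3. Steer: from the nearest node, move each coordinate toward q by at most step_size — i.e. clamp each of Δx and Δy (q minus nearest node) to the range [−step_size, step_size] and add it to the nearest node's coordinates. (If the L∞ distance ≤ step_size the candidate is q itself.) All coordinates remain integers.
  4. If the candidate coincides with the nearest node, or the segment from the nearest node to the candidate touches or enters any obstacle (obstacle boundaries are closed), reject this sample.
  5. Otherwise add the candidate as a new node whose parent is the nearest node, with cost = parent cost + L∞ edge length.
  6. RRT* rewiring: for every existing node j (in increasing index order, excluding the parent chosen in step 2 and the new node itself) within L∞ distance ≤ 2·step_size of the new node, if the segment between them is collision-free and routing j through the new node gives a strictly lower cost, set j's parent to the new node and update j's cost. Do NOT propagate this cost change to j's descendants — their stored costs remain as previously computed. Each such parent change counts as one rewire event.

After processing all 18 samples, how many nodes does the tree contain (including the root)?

Node count: 7

1. q=(25,12) nearest=0 d=23 new=(8,8) → add node 1 parent=0 cost=6
2. q=(46,26) nearest=1 d=38 new=(14,14) → blocked by [8,18]×[11,21], reject
3. q=(38,17) nearest=1 d=30 new=(14,14) → blocked by [8,18]×[11,21], reject
4. q=(3,44) nearest=1 d=36 new=(3,14) → add node 2 parent=1 cost=12
5. q=(39,6) nearest=1 d=31 new=(14,6) → blocked by [9,20]×[3,11], reject
6. q=(0,29) nearest=2 d=15 new=(0,20) → add node 3 parent=2 cost=18
7. q=(27,32) nearest=1 d=24 new=(14,14) → blocked by [8,18]×[11,21], reject
8. q=(36,30) nearest=1 d=28 new=(14,14) → blocked by [8,18]×[11,21], reject
9. q=(17,22) nearest=1 d=14 new=(14,14) → blocked by [8,18]×[11,21], reject
10. q=(2,38) nearest=3 d=18 new=(2,26) → add node 4 parent=3 cost=24
11. q=(31,42) nearest=2 d=28 new=(9,20) → blocked by [8,18]×[11,21], reject
12. q=(23,33) nearest=2 d=20 new=(9,20) → blocked by [8,18]×[11,21], reject
13. q=(25,37) nearest=2 d=23 new=(9,20) → blocked by [8,18]×[11,21], reject
14. q=(0,10) nearest=2 d=4 new=(0,10) → add node 5 parent=2 cost=16
15. q=(30,38) nearest=2 d=27 new=(9,20) → blocked by [8,18]×[11,21], reject
16. q=(16,40) nearest=4 d=14 new=(8,32) → add node 6 parent=4 cost=30
17. q=(46,5) nearest=1 d=38 new=(14,5) → blocked by [9,20]×[3,11], reject
18. q=(31,4) nearest=1 d=23 new=(14,4) → blocked by [9,20]×[3,11], reject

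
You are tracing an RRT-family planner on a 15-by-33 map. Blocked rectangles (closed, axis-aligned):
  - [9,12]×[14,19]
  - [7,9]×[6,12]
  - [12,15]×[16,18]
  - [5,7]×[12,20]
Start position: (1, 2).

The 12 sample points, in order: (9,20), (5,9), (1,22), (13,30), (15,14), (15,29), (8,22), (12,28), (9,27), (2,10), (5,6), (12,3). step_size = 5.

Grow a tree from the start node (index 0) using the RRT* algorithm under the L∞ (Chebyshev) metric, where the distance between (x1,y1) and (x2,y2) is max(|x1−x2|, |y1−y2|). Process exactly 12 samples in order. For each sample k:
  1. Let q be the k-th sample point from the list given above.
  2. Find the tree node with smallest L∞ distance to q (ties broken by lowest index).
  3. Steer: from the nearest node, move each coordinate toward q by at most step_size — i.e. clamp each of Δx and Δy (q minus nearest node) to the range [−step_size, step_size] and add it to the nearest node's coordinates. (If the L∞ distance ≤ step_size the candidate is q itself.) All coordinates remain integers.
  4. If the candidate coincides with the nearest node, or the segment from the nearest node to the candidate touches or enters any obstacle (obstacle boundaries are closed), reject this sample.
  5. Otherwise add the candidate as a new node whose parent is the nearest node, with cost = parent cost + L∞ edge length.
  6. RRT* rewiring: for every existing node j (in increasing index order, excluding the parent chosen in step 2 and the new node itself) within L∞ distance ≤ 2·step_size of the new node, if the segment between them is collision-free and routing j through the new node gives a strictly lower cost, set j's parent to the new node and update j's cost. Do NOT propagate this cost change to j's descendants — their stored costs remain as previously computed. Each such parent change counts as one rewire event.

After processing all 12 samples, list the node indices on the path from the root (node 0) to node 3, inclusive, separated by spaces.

1. q=(9,20) nearest=0 d=18 new=(6,7) → add node 1 parent=0 cost=5
2. q=(5,9) nearest=1 d=2 new=(5,9) → add node 2 parent=1 cost=7
3. q=(1,22) nearest=2 d=13 new=(1,14) → add node 3 parent=2 cost=12
4. q=(13,30) nearest=3 d=16 new=(6,19) → blocked by [5,7]×[12,20], reject
5. q=(15,14) nearest=1 d=9 new=(11,12) → blocked by [7,9]×[6,12], reject
6. q=(15,29) nearest=3 d=15 new=(6,19) → blocked by [5,7]×[12,20], reject
7. q=(8,22) nearest=3 d=8 new=(6,19) → blocked by [5,7]×[12,20], reject
8. q=(12,28) nearest=3 d=14 new=(6,19) → blocked by [5,7]×[12,20], reject
9. q=(9,27) nearest=3 d=13 new=(6,19) → blocked by [5,7]×[12,20], reject
10. q=(2,10) nearest=2 d=3 new=(2,10) → add node 4 parent=2 cost=10
11. q=(5,6) nearest=1 d=1 new=(5,6) → add node 5 parent=1 cost=6
12. q=(12,3) nearest=1 d=6 new=(11,3) → blocked by [7,9]×[6,12], reject

Path: 0 1 2 3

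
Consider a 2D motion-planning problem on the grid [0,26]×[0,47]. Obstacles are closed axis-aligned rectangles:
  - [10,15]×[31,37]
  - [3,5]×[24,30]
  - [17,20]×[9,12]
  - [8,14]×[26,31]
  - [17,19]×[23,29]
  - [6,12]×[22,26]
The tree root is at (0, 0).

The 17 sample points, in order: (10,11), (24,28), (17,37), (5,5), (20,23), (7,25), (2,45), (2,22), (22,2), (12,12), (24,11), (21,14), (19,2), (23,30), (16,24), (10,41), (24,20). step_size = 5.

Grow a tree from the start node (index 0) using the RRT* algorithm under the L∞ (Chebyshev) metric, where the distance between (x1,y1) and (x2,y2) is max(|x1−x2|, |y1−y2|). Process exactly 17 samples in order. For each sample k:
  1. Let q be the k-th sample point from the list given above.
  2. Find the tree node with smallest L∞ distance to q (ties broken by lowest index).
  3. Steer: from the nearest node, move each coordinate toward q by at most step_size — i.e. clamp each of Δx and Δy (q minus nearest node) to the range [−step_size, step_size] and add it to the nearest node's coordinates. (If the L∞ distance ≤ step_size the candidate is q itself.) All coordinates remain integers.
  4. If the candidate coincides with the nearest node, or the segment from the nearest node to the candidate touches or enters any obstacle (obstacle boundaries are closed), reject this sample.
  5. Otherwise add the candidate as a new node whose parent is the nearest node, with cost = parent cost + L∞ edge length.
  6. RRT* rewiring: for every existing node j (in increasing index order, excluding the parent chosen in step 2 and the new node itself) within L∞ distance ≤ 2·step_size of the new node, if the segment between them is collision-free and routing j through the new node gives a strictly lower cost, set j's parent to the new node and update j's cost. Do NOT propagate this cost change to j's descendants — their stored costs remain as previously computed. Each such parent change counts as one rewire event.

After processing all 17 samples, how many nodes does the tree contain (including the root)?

1. q=(10,11) nearest=0 d=11 new=(5,5) → add node 1 parent=0 cost=5
2. q=(24,28) nearest=1 d=23 new=(10,10) → add node 2 parent=1 cost=10
3. q=(17,37) nearest=2 d=27 new=(15,15) → add node 3 parent=2 cost=15
4. q=(5,5) nearest=1 d=0 → coincident, reject
5. q=(20,23) nearest=3 d=8 new=(20,20) → add node 4 parent=3 cost=20
6. q=(7,25) nearest=3 d=10 new=(10,20) → add node 5 parent=3 cost=20
7. q=(2,45) nearest=4 d=25 new=(15,25) → blocked by [17,19]×[23,29], reject
8. q=(2,22) nearest=5 d=8 new=(5,22) → add node 6 parent=5 cost=25
9. q=(22,2) nearest=2 d=12 new=(15,5) → add node 7 parent=2 cost=15
10. q=(12,12) nearest=2 d=2 new=(12,12) → add node 8 parent=2 cost=12; rewire 6→8 (22<25)
11. q=(24,11) nearest=3 d=9 new=(20,11) → blocked by [17,20]×[9,12], reject
12. q=(21,14) nearest=3 d=6 new=(20,14) → add node 9 parent=3 cost=20
13. q=(19,2) nearest=7 d=4 new=(19,2) → add node 10 parent=7 cost=19
14. q=(23,30) nearest=4 d=10 new=(23,25) → add node 11 parent=4 cost=25
15. q=(16,24) nearest=4 d=4 new=(16,24) → blocked by [17,19]×[23,29], reject
16. q=(10,41) nearest=11 d=16 new=(18,30) → blocked by [17,19]×[23,29], reject
17. q=(24,20) nearest=4 d=4 new=(24,20) → add node 12 parent=4 cost=24

Node count: 13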